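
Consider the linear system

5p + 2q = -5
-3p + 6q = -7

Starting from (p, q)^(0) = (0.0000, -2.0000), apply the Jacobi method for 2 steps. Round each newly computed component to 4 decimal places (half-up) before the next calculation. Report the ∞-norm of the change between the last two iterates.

Iteration 1:
  p = (-5 - (2)·-2.0000) / (5) = -0.2000
  q = (-7 - (-3)·0.0000) / (6) = -1.1667
Iteration 2:
  p = (-5 - (2)·-1.1667) / (5) = -0.5333
  q = (-7 - (-3)·-0.2000) / (6) = -1.2667
Change: (-0.3333, -0.1000) → max |·| = 0.3333

0.3333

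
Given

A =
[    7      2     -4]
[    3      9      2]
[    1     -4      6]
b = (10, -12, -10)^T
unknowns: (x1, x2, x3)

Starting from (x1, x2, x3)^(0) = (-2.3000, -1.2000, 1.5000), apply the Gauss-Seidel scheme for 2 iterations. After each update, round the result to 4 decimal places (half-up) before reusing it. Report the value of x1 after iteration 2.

-0.0163

Iteration 1:
  x1 = (10 - (2)·-1.2000 - (-4)·1.5000) / (7) = 2.6286
  x2 = (-12 - (3)·2.6286 - (2)·1.5000) / (9) = -2.5429
  x3 = (-10 - (1)·2.6286 - (-4)·-2.5429) / (6) = -3.8000
Iteration 2:
  x1 = (10 - (2)·-2.5429 - (-4)·-3.8000) / (7) = -0.0163
  x2 = (-12 - (3)·-0.0163 - (2)·-3.8000) / (9) = -0.4835
  x3 = (-10 - (1)·-0.0163 - (-4)·-0.4835) / (6) = -1.9863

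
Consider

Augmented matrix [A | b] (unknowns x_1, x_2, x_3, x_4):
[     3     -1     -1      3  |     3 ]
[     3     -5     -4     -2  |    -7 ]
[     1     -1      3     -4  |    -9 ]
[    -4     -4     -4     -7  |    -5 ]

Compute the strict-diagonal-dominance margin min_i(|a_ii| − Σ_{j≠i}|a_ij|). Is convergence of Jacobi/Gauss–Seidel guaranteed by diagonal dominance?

-5

row 1: |3| − (1+1+3) = -2
row 2: |-5| − (3+4+2) = -4
row 3: |3| − (1+1+4) = -3
row 4: |-7| − (4+4+4) = -5
minimum over rows = -5 → not strictly diagonally dominant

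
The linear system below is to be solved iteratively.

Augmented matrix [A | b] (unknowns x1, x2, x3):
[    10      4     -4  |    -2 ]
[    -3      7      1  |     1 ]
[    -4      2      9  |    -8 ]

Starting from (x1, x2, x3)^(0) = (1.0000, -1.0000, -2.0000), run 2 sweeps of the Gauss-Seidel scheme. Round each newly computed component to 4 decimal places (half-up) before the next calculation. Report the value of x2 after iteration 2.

Iteration 1:
  x1 = (-2 - (4)·-1.0000 - (-4)·-2.0000) / (10) = -0.6000
  x2 = (1 - (-3)·-0.6000 - (1)·-2.0000) / (7) = 0.1714
  x3 = (-8 - (-4)·-0.6000 - (2)·0.1714) / (9) = -1.1936
Iteration 2:
  x1 = (-2 - (4)·0.1714 - (-4)·-1.1936) / (10) = -0.7460
  x2 = (1 - (-3)·-0.7460 - (1)·-1.1936) / (7) = -0.0063
  x3 = (-8 - (-4)·-0.7460 - (2)·-0.0063) / (9) = -1.2190

-0.0063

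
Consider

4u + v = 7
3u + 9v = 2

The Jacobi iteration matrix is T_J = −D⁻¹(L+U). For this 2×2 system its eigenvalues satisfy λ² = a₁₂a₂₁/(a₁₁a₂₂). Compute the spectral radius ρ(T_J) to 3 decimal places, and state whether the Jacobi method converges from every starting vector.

0.289

a₁₂a₂₁/(a₁₁a₂₂) = (1)·(3) / ((4)·(9)) = 0.083333
ρ = √|0.083333| = √0.083333 = 0.289
ρ < 1, so Jacobi converges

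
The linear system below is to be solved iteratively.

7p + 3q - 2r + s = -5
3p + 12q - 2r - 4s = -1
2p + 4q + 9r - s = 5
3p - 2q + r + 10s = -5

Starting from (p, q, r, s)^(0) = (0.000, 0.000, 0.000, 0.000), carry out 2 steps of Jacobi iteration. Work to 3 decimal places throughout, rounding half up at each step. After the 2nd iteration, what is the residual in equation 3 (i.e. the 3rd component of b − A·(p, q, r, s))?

-0.810

Iteration 1:
  p = (-5 - (3)·0.000 - (-2)·0.000 - (1)·0.000) / (7) = -0.714
  q = (-1 - (3)·0.000 - (-2)·0.000 - (-4)·0.000) / (12) = -0.083
  r = (5 - (2)·0.000 - (4)·0.000 - (-1)·0.000) / (9) = 0.556
  s = (-5 - (3)·0.000 - (-2)·0.000 - (1)·0.000) / (10) = -0.500
Iteration 2:
  p = (-5 - (3)·-0.083 - (-2)·0.556 - (1)·-0.500) / (7) = -0.448
  q = (-1 - (3)·-0.714 - (-2)·0.556 - (-4)·-0.500) / (12) = 0.021
  r = (5 - (2)·-0.714 - (4)·-0.083 - (-1)·-0.500) / (9) = 0.696
  s = (-5 - (3)·-0.714 - (-2)·-0.083 - (1)·0.556) / (10) = -0.358
Residual b − A·x = (-0.177, 0.052, -0.810, -0.730)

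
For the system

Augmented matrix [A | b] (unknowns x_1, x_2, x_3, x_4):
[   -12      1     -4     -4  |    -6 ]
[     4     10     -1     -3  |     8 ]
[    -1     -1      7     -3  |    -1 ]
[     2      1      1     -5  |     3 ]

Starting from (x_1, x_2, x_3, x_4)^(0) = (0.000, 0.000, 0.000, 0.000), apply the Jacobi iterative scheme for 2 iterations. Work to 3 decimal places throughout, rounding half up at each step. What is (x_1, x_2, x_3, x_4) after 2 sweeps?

Iteration 1:
  x_1 = (-6 - (1)·0.000 - (-4)·0.000 - (-4)·0.000) / (-12) = 0.500
  x_2 = (8 - (4)·0.000 - (-1)·0.000 - (-3)·0.000) / (10) = 0.800
  x_3 = (-1 - (-1)·0.000 - (-1)·0.000 - (-3)·0.000) / (7) = -0.143
  x_4 = (3 - (2)·0.000 - (1)·0.000 - (1)·0.000) / (-5) = -0.600
Iteration 2:
  x_1 = (-6 - (1)·0.800 - (-4)·-0.143 - (-4)·-0.600) / (-12) = 0.814
  x_2 = (8 - (4)·0.500 - (-1)·-0.143 - (-3)·-0.600) / (10) = 0.406
  x_3 = (-1 - (-1)·0.500 - (-1)·0.800 - (-3)·-0.600) / (7) = -0.214
  x_4 = (3 - (2)·0.500 - (1)·0.800 - (1)·-0.143) / (-5) = -0.269

(0.814, 0.406, -0.214, -0.269)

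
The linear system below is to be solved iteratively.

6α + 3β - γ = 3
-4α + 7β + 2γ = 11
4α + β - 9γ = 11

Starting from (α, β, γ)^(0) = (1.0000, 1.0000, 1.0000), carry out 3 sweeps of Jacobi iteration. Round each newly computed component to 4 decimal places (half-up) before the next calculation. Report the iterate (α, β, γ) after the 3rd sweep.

Iteration 1:
  α = (3 - (3)·1.0000 - (-1)·1.0000) / (6) = 0.1667
  β = (11 - (-4)·1.0000 - (2)·1.0000) / (7) = 1.8571
  γ = (11 - (4)·1.0000 - (1)·1.0000) / (-9) = -0.6667
Iteration 2:
  α = (3 - (3)·1.8571 - (-1)·-0.6667) / (6) = -0.5397
  β = (11 - (-4)·0.1667 - (2)·-0.6667) / (7) = 1.8572
  γ = (11 - (4)·0.1667 - (1)·1.8571) / (-9) = -0.9418
Iteration 3:
  α = (3 - (3)·1.8572 - (-1)·-0.9418) / (6) = -0.5856
  β = (11 - (-4)·-0.5397 - (2)·-0.9418) / (7) = 1.5321
  γ = (11 - (4)·-0.5397 - (1)·1.8572) / (-9) = -1.2557

(-0.5856, 1.5321, -1.2557)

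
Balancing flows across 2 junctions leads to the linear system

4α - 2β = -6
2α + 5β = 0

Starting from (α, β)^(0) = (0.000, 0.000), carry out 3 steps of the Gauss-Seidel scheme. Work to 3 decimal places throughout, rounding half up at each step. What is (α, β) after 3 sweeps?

(-1.260, 0.504)

Iteration 1:
  α = (-6 - (-2)·0.000) / (4) = -1.500
  β = (0 - (2)·-1.500) / (5) = 0.600
Iteration 2:
  α = (-6 - (-2)·0.600) / (4) = -1.200
  β = (0 - (2)·-1.200) / (5) = 0.480
Iteration 3:
  α = (-6 - (-2)·0.480) / (4) = -1.260
  β = (0 - (2)·-1.260) / (5) = 0.504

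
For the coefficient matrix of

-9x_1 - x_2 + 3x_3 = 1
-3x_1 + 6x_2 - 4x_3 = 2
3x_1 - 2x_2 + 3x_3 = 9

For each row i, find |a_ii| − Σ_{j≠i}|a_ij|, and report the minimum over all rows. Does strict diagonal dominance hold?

-2

row 1: |-9| − (1+3) = 5
row 2: |6| − (3+4) = -1
row 3: |3| − (3+2) = -2
minimum over rows = -2 → not strictly diagonally dominant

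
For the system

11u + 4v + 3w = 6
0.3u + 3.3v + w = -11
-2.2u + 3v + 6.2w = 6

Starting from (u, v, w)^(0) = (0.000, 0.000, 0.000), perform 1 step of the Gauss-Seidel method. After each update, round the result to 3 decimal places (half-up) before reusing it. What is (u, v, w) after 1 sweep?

Iteration 1:
  u = (6 - (4)·0.000 - (3)·0.000) / (11) = 0.545
  v = (-11 - (0.3)·0.545 - (1)·0.000) / (3.3) = -3.383
  w = (6 - (-2.2)·0.545 - (3)·-3.383) / (6.2) = 2.798

(0.545, -3.383, 2.798)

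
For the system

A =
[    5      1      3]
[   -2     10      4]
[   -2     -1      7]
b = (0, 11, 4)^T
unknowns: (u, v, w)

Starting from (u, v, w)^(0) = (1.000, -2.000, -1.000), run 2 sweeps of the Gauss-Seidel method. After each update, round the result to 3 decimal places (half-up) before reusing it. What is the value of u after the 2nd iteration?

Iteration 1:
  u = (0 - (1)·-2.000 - (3)·-1.000) / (5) = 1.000
  v = (11 - (-2)·1.000 - (4)·-1.000) / (10) = 1.700
  w = (4 - (-2)·1.000 - (-1)·1.700) / (7) = 1.100
Iteration 2:
  u = (0 - (1)·1.700 - (3)·1.100) / (5) = -1.000
  v = (11 - (-2)·-1.000 - (4)·1.100) / (10) = 0.460
  w = (4 - (-2)·-1.000 - (-1)·0.460) / (7) = 0.351

-1.000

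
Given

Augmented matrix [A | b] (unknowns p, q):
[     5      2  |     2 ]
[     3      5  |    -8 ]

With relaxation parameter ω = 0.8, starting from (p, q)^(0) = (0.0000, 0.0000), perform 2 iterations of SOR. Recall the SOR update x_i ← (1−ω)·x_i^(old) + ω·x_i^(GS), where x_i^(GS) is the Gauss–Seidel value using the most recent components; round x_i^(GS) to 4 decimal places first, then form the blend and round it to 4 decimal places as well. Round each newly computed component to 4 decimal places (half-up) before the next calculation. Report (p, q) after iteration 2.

Iteration 1:
  p: GS value = (2 - (2)·0.0000) / (5) = 0.4000;  p ← (1−ω)·0.0000 + ω·0.4000 = 0.3200
  q: GS value = (-8 - (3)·0.3200) / (5) = -1.7920;  q ← (1−ω)·0.0000 + ω·-1.7920 = -1.4336
Iteration 2:
  p: GS value = (2 - (2)·-1.4336) / (5) = 0.9734;  p ← (1−ω)·0.3200 + ω·0.9734 = 0.8427
  q: GS value = (-8 - (3)·0.8427) / (5) = -2.1056;  q ← (1−ω)·-1.4336 + ω·-2.1056 = -1.9712

(0.8427, -1.9712)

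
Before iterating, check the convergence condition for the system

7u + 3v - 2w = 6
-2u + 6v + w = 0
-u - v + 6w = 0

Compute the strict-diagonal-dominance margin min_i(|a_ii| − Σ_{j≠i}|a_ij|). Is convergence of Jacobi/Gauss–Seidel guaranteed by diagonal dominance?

2

row 1: |7| − (3+2) = 2
row 2: |6| − (2+1) = 3
row 3: |6| − (1+1) = 4
minimum over rows = 2 → strictly diagonally dominant (convergence guaranteed)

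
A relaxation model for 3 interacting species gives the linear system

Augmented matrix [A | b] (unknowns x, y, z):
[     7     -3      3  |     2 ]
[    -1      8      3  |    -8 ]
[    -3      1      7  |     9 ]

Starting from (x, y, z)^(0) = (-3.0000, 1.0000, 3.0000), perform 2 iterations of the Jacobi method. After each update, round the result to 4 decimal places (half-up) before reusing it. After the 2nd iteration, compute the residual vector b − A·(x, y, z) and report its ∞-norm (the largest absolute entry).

Iteration 1:
  x = (2 - (-3)·1.0000 - (3)·3.0000) / (7) = -0.5714
  y = (-8 - (-1)·-3.0000 - (3)·3.0000) / (8) = -2.5000
  z = (9 - (-3)·-3.0000 - (1)·1.0000) / (7) = -0.1429
Iteration 2:
  x = (2 - (-3)·-2.5000 - (3)·-0.1429) / (7) = -0.7245
  y = (-8 - (-1)·-0.5714 - (3)·-0.1429) / (8) = -1.0178
  z = (9 - (-3)·-0.5714 - (1)·-2.5000) / (7) = 1.3980
Residual b − A·x = (-0.1759, -4.7761, -1.9417); ∞-norm = 4.7761

4.7761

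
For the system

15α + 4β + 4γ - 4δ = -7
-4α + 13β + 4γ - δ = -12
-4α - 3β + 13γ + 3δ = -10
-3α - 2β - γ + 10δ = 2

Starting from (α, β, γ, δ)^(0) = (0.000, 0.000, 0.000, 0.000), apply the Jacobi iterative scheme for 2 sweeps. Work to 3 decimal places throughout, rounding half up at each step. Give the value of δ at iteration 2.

Iteration 1:
  α = (-7 - (4)·0.000 - (4)·0.000 - (-4)·0.000) / (15) = -0.467
  β = (-12 - (-4)·0.000 - (4)·0.000 - (-1)·0.000) / (13) = -0.923
  γ = (-10 - (-4)·0.000 - (-3)·0.000 - (3)·0.000) / (13) = -0.769
  δ = (2 - (-3)·0.000 - (-2)·0.000 - (-1)·0.000) / (10) = 0.200
Iteration 2:
  α = (-7 - (4)·-0.923 - (4)·-0.769 - (-4)·0.200) / (15) = 0.038
  β = (-12 - (-4)·-0.467 - (4)·-0.769 - (-1)·0.200) / (13) = -0.815
  γ = (-10 - (-4)·-0.467 - (-3)·-0.923 - (3)·0.200) / (13) = -1.172
  δ = (2 - (-3)·-0.467 - (-2)·-0.923 - (-1)·-0.769) / (10) = -0.202

-0.202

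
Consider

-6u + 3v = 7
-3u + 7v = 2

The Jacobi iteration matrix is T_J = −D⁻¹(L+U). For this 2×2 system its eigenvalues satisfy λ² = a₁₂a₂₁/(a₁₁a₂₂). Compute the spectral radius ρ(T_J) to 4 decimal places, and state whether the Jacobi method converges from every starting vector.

a₁₂a₂₁/(a₁₁a₂₂) = (3)·(-3) / ((-6)·(7)) = 0.214286
ρ = √|0.214286| = √0.214286 = 0.4629
ρ < 1, so Jacobi converges

0.4629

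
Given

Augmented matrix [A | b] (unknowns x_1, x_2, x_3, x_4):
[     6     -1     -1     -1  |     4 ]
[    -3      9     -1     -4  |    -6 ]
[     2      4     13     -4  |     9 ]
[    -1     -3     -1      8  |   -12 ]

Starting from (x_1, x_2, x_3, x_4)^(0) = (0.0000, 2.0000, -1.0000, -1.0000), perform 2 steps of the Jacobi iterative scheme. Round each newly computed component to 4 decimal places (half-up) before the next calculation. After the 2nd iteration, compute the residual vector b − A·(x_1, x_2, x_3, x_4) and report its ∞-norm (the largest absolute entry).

Iteration 1:
  x_1 = (4 - (-1)·2.0000 - (-1)·-1.0000 - (-1)·-1.0000) / (6) = 0.6667
  x_2 = (-6 - (-3)·0.0000 - (-1)·-1.0000 - (-4)·-1.0000) / (9) = -1.2222
  x_3 = (9 - (2)·0.0000 - (4)·2.0000 - (-4)·-1.0000) / (13) = -0.2308
  x_4 = (-12 - (-1)·0.0000 - (-3)·2.0000 - (-1)·-1.0000) / (8) = -0.8750
Iteration 2:
  x_1 = (4 - (-1)·-1.2222 - (-1)·-0.2308 - (-1)·-0.8750) / (6) = 0.2787
  x_2 = (-6 - (-3)·0.6667 - (-1)·-0.2308 - (-4)·-0.8750) / (9) = -0.8590
  x_3 = (9 - (2)·0.6667 - (4)·-1.2222 - (-4)·-0.8750) / (13) = 0.6966
  x_4 = (-12 - (-1)·0.6667 - (-3)·-1.2222 - (-1)·-0.2308) / (8) = -1.9038
Residual b − A·x = (0.2616, -4.3515, -4.7924, 1.6287); ∞-norm = 4.7924

4.7924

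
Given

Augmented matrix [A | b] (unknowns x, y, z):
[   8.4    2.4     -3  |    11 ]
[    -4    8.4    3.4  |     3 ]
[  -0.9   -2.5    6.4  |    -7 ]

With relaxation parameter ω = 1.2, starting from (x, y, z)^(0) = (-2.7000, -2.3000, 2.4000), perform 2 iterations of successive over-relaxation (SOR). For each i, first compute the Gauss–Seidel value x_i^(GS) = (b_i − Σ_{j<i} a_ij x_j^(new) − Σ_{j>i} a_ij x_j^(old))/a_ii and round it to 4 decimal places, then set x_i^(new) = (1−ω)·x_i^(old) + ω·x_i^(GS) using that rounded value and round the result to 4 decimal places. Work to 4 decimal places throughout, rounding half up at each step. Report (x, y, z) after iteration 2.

(0.0222, 0.1482, -1.1978)

Iteration 1:
  x: GS value = (11 - (2.4)·-2.3000 - (-3)·2.4000) / (8.4) = 2.8238;  x ← (1−ω)·-2.7000 + ω·2.8238 = 3.9286
  y: GS value = (3 - (-4)·3.9286 - (3.4)·2.4000) / (8.4) = 1.2565;  y ← (1−ω)·-2.3000 + ω·1.2565 = 1.9678
  z: GS value = (-7 - (-0.9)·3.9286 - (-2.5)·1.9678) / (6.4) = 0.2274;  z ← (1−ω)·2.4000 + ω·0.2274 = -0.2071
Iteration 2:
  x: GS value = (11 - (2.4)·1.9678 - (-3)·-0.2071) / (8.4) = 0.6733;  x ← (1−ω)·3.9286 + ω·0.6733 = 0.0222
  y: GS value = (3 - (-4)·0.0222 - (3.4)·-0.2071) / (8.4) = 0.4515;  y ← (1−ω)·1.9678 + ω·0.4515 = 0.1482
  z: GS value = (-7 - (-0.9)·0.0222 - (-2.5)·0.1482) / (6.4) = -1.0327;  z ← (1−ω)·-0.2071 + ω·-1.0327 = -1.1978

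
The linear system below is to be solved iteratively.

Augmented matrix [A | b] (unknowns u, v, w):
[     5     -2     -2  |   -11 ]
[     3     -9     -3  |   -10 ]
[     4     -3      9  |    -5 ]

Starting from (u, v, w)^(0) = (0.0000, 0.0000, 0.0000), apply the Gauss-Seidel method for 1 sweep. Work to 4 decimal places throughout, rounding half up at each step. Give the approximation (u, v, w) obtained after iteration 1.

Iteration 1:
  u = (-11 - (-2)·0.0000 - (-2)·0.0000) / (5) = -2.2000
  v = (-10 - (3)·-2.2000 - (-3)·0.0000) / (-9) = 0.3778
  w = (-5 - (4)·-2.2000 - (-3)·0.3778) / (9) = 0.5482

(-2.2000, 0.3778, 0.5482)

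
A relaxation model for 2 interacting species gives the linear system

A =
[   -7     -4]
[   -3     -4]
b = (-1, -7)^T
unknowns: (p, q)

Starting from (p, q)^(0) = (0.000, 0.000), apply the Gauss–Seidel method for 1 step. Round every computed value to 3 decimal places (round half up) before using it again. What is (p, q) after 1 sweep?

(0.143, 1.643)

Iteration 1:
  p = (-1 - (-4)·0.000) / (-7) = 0.143
  q = (-7 - (-3)·0.143) / (-4) = 1.643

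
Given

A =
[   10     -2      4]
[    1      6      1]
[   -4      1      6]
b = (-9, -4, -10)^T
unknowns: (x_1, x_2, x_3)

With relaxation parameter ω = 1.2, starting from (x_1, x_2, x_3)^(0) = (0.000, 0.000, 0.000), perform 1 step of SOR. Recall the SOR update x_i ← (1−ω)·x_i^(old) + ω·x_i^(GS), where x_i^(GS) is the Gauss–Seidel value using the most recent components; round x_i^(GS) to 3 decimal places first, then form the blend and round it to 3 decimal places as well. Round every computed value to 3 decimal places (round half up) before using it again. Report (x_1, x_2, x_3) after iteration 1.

Iteration 1:
  x_1: GS value = (-9 - (-2)·0.000 - (4)·0.000) / (10) = -0.900;  x_1 ← (1−ω)·0.000 + ω·-0.900 = -1.080
  x_2: GS value = (-4 - (1)·-1.080 - (1)·0.000) / (6) = -0.487;  x_2 ← (1−ω)·0.000 + ω·-0.487 = -0.584
  x_3: GS value = (-10 - (-4)·-1.080 - (1)·-0.584) / (6) = -2.289;  x_3 ← (1−ω)·0.000 + ω·-2.289 = -2.747

(-1.080, -0.584, -2.747)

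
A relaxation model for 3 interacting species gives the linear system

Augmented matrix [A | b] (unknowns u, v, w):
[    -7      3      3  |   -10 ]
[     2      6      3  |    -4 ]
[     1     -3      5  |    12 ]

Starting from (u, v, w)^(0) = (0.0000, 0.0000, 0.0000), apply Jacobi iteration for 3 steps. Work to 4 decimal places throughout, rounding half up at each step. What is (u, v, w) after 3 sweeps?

(1.1592, -2.2476, 0.5600)

Iteration 1:
  u = (-10 - (3)·0.0000 - (3)·0.0000) / (-7) = 1.4286
  v = (-4 - (2)·0.0000 - (3)·0.0000) / (6) = -0.6667
  w = (12 - (1)·0.0000 - (-3)·0.0000) / (5) = 2.4000
Iteration 2:
  u = (-10 - (3)·-0.6667 - (3)·2.4000) / (-7) = 2.1714
  v = (-4 - (2)·1.4286 - (3)·2.4000) / (6) = -2.3429
  w = (12 - (1)·1.4286 - (-3)·-0.6667) / (5) = 1.7143
Iteration 3:
  u = (-10 - (3)·-2.3429 - (3)·1.7143) / (-7) = 1.1592
  v = (-4 - (2)·2.1714 - (3)·1.7143) / (6) = -2.2476
  w = (12 - (1)·2.1714 - (-3)·-2.3429) / (5) = 0.5600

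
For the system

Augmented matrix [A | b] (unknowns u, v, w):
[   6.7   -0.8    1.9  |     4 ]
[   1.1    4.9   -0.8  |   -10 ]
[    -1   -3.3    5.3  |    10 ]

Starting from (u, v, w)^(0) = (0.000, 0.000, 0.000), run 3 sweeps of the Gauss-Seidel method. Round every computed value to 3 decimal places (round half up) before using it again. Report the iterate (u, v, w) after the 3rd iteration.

(0.166, -1.966, 0.694)

Iteration 1:
  u = (4 - (-0.8)·0.000 - (1.9)·0.000) / (6.7) = 0.597
  v = (-10 - (1.1)·0.597 - (-0.8)·0.000) / (4.9) = -2.175
  w = (10 - (-1)·0.597 - (-3.3)·-2.175) / (5.3) = 0.645
Iteration 2:
  u = (4 - (-0.8)·-2.175 - (1.9)·0.645) / (6.7) = 0.154
  v = (-10 - (1.1)·0.154 - (-0.8)·0.645) / (4.9) = -1.970
  w = (10 - (-1)·0.154 - (-3.3)·-1.970) / (5.3) = 0.689
Iteration 3:
  u = (4 - (-0.8)·-1.970 - (1.9)·0.689) / (6.7) = 0.166
  v = (-10 - (1.1)·0.166 - (-0.8)·0.689) / (4.9) = -1.966
  w = (10 - (-1)·0.166 - (-3.3)·-1.966) / (5.3) = 0.694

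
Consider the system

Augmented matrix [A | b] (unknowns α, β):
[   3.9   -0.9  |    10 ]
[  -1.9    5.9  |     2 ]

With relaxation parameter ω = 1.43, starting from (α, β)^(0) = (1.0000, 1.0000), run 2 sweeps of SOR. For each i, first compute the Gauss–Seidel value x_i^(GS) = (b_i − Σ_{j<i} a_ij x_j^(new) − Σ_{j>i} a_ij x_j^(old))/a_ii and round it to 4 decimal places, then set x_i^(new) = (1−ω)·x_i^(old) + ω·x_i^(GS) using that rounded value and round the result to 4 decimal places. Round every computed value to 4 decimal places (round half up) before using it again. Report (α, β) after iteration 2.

Iteration 1:
  α: GS value = (10 - (-0.9)·1.0000) / (3.9) = 2.7949;  α ← (1−ω)·1.0000 + ω·2.7949 = 3.5667
  β: GS value = (2 - (-1.9)·3.5667) / (5.9) = 1.4876;  β ← (1−ω)·1.0000 + ω·1.4876 = 1.6973
Iteration 2:
  α: GS value = (10 - (-0.9)·1.6973) / (3.9) = 2.9558;  α ← (1−ω)·3.5667 + ω·2.9558 = 2.6931
  β: GS value = (2 - (-1.9)·2.6931) / (5.9) = 1.2063;  β ← (1−ω)·1.6973 + ω·1.2063 = 0.9952

(2.6931, 0.9952)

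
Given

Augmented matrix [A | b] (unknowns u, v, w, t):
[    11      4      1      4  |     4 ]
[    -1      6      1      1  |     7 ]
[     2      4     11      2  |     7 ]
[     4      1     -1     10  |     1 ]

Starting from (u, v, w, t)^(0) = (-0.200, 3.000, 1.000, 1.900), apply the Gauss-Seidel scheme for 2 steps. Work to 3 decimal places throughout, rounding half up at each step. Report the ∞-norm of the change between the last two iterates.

Iteration 1:
  u = (4 - (4)·3.000 - (1)·1.000 - (4)·1.900) / (11) = -1.509
  v = (7 - (-1)·-1.509 - (1)·1.000 - (1)·1.900) / (6) = 0.432
  w = (7 - (2)·-1.509 - (4)·0.432 - (2)·1.900) / (11) = 0.408
  t = (1 - (4)·-1.509 - (1)·0.432 - (-1)·0.408) / (10) = 0.701
Iteration 2:
  u = (4 - (4)·0.432 - (1)·0.408 - (4)·0.701) / (11) = -0.085
  v = (7 - (-1)·-0.085 - (1)·0.408 - (1)·0.701) / (6) = 0.968
  w = (7 - (2)·-0.085 - (4)·0.968 - (2)·0.701) / (11) = 0.172
  t = (1 - (4)·-0.085 - (1)·0.968 - (-1)·0.172) / (10) = 0.054
Change: (1.424, 0.536, -0.236, -0.647) → max |·| = 1.424

1.424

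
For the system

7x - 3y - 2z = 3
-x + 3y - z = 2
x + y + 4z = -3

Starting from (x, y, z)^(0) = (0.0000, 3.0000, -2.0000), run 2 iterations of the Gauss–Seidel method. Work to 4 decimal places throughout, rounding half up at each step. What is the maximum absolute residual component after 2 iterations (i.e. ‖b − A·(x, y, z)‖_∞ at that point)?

0.4327

Iteration 1:
  x = (3 - (-3)·3.0000 - (-2)·-2.0000) / (7) = 1.1429
  y = (2 - (-1)·1.1429 - (-1)·-2.0000) / (3) = 0.3810
  z = (-3 - (1)·1.1429 - (1)·0.3810) / (4) = -1.1310
Iteration 2:
  x = (3 - (-3)·0.3810 - (-2)·-1.1310) / (7) = 0.2687
  y = (2 - (-1)·0.2687 - (-1)·-1.1310) / (3) = 0.3792
  z = (-3 - (1)·0.2687 - (1)·0.3792) / (4) = -0.9120
Residual b − A·x = (0.4327, 0.2191, 0.0001); ∞-norm = 0.4327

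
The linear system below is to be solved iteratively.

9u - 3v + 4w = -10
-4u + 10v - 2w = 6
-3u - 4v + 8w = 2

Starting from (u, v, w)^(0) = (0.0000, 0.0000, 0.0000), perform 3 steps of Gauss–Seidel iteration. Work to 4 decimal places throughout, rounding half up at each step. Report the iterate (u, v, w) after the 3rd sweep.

(-1.0329, 0.1778, -0.0484)

Iteration 1:
  u = (-10 - (-3)·0.0000 - (4)·0.0000) / (9) = -1.1111
  v = (6 - (-4)·-1.1111 - (-2)·0.0000) / (10) = 0.1556
  w = (2 - (-3)·-1.1111 - (-4)·0.1556) / (8) = -0.0889
Iteration 2:
  u = (-10 - (-3)·0.1556 - (4)·-0.0889) / (9) = -1.0197
  v = (6 - (-4)·-1.0197 - (-2)·-0.0889) / (10) = 0.1743
  w = (2 - (-3)·-1.0197 - (-4)·0.1743) / (8) = -0.0452
Iteration 3:
  u = (-10 - (-3)·0.1743 - (4)·-0.0452) / (9) = -1.0329
  v = (6 - (-4)·-1.0329 - (-2)·-0.0452) / (10) = 0.1778
  w = (2 - (-3)·-1.0329 - (-4)·0.1778) / (8) = -0.0484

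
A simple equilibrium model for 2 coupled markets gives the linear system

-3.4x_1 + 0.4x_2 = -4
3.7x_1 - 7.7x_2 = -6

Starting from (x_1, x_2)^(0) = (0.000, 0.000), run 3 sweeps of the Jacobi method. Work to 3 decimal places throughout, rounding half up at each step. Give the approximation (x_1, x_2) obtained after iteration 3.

Iteration 1:
  x_1 = (-4 - (0.4)·0.000) / (-3.4) = 1.176
  x_2 = (-6 - (3.7)·0.000) / (-7.7) = 0.779
Iteration 2:
  x_1 = (-4 - (0.4)·0.779) / (-3.4) = 1.268
  x_2 = (-6 - (3.7)·1.176) / (-7.7) = 1.344
Iteration 3:
  x_1 = (-4 - (0.4)·1.344) / (-3.4) = 1.335
  x_2 = (-6 - (3.7)·1.268) / (-7.7) = 1.389

(1.335, 1.389)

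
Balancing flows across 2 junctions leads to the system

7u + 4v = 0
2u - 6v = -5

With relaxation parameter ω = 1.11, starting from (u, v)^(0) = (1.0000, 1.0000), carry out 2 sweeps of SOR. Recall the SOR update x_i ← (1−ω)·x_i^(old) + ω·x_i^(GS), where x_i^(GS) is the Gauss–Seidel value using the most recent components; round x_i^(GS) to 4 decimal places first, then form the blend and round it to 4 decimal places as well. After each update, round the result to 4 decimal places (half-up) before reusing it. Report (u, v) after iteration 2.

Iteration 1:
  u: GS value = (0 - (4)·1.0000) / (7) = -0.5714;  u ← (1−ω)·1.0000 + ω·-0.5714 = -0.7443
  v: GS value = (-5 - (2)·-0.7443) / (-6) = 0.5852;  v ← (1−ω)·1.0000 + ω·0.5852 = 0.5396
Iteration 2:
  u: GS value = (0 - (4)·0.5396) / (7) = -0.3083;  u ← (1−ω)·-0.7443 + ω·-0.3083 = -0.2603
  v: GS value = (-5 - (2)·-0.2603) / (-6) = 0.7466;  v ← (1−ω)·0.5396 + ω·0.7466 = 0.7694

(-0.2603, 0.7694)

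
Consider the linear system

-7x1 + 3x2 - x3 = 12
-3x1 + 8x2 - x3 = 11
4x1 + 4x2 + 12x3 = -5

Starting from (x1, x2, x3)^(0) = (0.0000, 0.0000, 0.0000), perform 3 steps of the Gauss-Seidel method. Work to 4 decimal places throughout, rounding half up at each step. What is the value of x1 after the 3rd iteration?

Iteration 1:
  x1 = (12 - (3)·0.0000 - (-1)·0.0000) / (-7) = -1.7143
  x2 = (11 - (-3)·-1.7143 - (-1)·0.0000) / (8) = 0.7321
  x3 = (-5 - (4)·-1.7143 - (4)·0.7321) / (12) = -0.0893
Iteration 2:
  x1 = (12 - (3)·0.7321 - (-1)·-0.0893) / (-7) = -1.3878
  x2 = (11 - (-3)·-1.3878 - (-1)·-0.0893) / (8) = 0.8434
  x3 = (-5 - (4)·-1.3878 - (4)·0.8434) / (12) = -0.2352
Iteration 3:
  x1 = (12 - (3)·0.8434 - (-1)·-0.2352) / (-7) = -1.3192
  x2 = (11 - (-3)·-1.3192 - (-1)·-0.2352) / (8) = 0.8509
  x3 = (-5 - (4)·-1.3192 - (4)·0.8509) / (12) = -0.2606

-1.3192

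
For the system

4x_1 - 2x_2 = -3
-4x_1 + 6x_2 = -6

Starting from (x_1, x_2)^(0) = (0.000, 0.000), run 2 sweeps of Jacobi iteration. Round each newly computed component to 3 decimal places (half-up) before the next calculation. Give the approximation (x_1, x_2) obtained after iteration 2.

(-1.250, -1.500)

Iteration 1:
  x_1 = (-3 - (-2)·0.000) / (4) = -0.750
  x_2 = (-6 - (-4)·0.000) / (6) = -1.000
Iteration 2:
  x_1 = (-3 - (-2)·-1.000) / (4) = -1.250
  x_2 = (-6 - (-4)·-0.750) / (6) = -1.500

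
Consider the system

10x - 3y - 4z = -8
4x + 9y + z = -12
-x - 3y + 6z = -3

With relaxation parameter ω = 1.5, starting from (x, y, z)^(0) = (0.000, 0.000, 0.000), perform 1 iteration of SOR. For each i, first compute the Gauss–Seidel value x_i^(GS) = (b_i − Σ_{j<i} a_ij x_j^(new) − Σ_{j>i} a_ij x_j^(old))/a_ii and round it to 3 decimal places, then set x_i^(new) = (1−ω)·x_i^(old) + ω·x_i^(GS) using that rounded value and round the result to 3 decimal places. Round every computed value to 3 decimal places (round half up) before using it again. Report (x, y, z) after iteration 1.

Iteration 1:
  x: GS value = (-8 - (-3)·0.000 - (-4)·0.000) / (10) = -0.800;  x ← (1−ω)·0.000 + ω·-0.800 = -1.200
  y: GS value = (-12 - (4)·-1.200 - (1)·0.000) / (9) = -0.800;  y ← (1−ω)·0.000 + ω·-0.800 = -1.200
  z: GS value = (-3 - (-1)·-1.200 - (-3)·-1.200) / (6) = -1.300;  z ← (1−ω)·0.000 + ω·-1.300 = -1.950

(-1.200, -1.200, -1.950)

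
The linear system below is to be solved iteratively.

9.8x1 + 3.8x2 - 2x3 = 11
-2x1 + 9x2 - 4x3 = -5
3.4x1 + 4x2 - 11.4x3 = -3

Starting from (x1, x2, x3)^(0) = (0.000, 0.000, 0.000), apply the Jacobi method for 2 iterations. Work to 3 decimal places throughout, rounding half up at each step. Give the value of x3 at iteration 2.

0.403

Iteration 1:
  x1 = (11 - (3.8)·0.000 - (-2)·0.000) / (9.8) = 1.122
  x2 = (-5 - (-2)·0.000 - (-4)·0.000) / (9) = -0.556
  x3 = (-3 - (3.4)·0.000 - (4)·0.000) / (-11.4) = 0.263
Iteration 2:
  x1 = (11 - (3.8)·-0.556 - (-2)·0.263) / (9.8) = 1.392
  x2 = (-5 - (-2)·1.122 - (-4)·0.263) / (9) = -0.189
  x3 = (-3 - (3.4)·1.122 - (4)·-0.556) / (-11.4) = 0.403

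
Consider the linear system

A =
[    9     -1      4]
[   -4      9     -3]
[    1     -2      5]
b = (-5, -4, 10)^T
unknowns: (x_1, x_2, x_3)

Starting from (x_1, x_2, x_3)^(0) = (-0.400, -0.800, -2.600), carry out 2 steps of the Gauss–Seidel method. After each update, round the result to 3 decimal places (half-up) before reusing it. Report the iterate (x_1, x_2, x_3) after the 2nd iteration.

Iteration 1:
  x_1 = (-5 - (-1)·-0.800 - (4)·-2.600) / (9) = 0.511
  x_2 = (-4 - (-4)·0.511 - (-3)·-2.600) / (9) = -1.084
  x_3 = (10 - (1)·0.511 - (-2)·-1.084) / (5) = 1.464
Iteration 2:
  x_1 = (-5 - (-1)·-1.084 - (4)·1.464) / (9) = -1.327
  x_2 = (-4 - (-4)·-1.327 - (-3)·1.464) / (9) = -0.546
  x_3 = (10 - (1)·-1.327 - (-2)·-0.546) / (5) = 2.047

(-1.327, -0.546, 2.047)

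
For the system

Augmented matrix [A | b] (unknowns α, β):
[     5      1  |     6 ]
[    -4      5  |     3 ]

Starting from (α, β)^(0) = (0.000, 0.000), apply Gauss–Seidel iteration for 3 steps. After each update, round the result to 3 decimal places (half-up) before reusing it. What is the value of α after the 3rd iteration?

Iteration 1:
  α = (6 - (1)·0.000) / (5) = 1.200
  β = (3 - (-4)·1.200) / (5) = 1.560
Iteration 2:
  α = (6 - (1)·1.560) / (5) = 0.888
  β = (3 - (-4)·0.888) / (5) = 1.310
Iteration 3:
  α = (6 - (1)·1.310) / (5) = 0.938
  β = (3 - (-4)·0.938) / (5) = 1.350

0.938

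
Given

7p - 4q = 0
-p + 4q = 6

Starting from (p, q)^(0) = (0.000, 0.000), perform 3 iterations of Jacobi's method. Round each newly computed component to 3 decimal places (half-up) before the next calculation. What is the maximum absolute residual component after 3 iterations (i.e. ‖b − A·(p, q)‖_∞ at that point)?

0.857

Iteration 1:
  p = (0 - (-4)·0.000) / (7) = 0.000
  q = (6 - (-1)·0.000) / (4) = 1.500
Iteration 2:
  p = (0 - (-4)·1.500) / (7) = 0.857
  q = (6 - (-1)·0.000) / (4) = 1.500
Iteration 3:
  p = (0 - (-4)·1.500) / (7) = 0.857
  q = (6 - (-1)·0.857) / (4) = 1.714
Residual b − A·x = (0.857, 0.001); ∞-norm = 0.857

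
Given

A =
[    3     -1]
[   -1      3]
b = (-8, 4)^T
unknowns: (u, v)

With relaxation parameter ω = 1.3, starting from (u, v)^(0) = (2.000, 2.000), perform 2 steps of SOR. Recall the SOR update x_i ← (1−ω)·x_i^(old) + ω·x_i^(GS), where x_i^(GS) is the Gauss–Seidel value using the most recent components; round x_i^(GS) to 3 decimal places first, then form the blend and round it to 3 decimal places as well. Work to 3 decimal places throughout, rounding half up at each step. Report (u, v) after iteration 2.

(-2.616, 0.675)

Iteration 1:
  u: GS value = (-8 - (-1)·2.000) / (3) = -2.000;  u ← (1−ω)·2.000 + ω·-2.000 = -3.200
  v: GS value = (4 - (-1)·-3.200) / (3) = 0.267;  v ← (1−ω)·2.000 + ω·0.267 = -0.253
Iteration 2:
  u: GS value = (-8 - (-1)·-0.253) / (3) = -2.751;  u ← (1−ω)·-3.200 + ω·-2.751 = -2.616
  v: GS value = (4 - (-1)·-2.616) / (3) = 0.461;  v ← (1−ω)·-0.253 + ω·0.461 = 0.675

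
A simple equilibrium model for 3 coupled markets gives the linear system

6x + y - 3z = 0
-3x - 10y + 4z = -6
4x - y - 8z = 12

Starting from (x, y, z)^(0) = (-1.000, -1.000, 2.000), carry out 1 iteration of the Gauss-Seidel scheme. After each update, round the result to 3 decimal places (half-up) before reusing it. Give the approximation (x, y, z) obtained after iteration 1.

Iteration 1:
  x = (0 - (1)·-1.000 - (-3)·2.000) / (6) = 1.167
  y = (-6 - (-3)·1.167 - (4)·2.000) / (-10) = 1.050
  z = (12 - (4)·1.167 - (-1)·1.050) / (-8) = -1.048

(1.167, 1.050, -1.048)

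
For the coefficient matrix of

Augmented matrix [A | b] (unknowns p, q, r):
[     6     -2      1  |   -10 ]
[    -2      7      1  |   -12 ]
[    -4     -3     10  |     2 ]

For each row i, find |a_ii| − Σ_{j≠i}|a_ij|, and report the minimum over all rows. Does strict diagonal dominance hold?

row 1: |6| − (2+1) = 3
row 2: |7| − (2+1) = 4
row 3: |10| − (4+3) = 3
minimum over rows = 3 → strictly diagonally dominant (convergence guaranteed)

3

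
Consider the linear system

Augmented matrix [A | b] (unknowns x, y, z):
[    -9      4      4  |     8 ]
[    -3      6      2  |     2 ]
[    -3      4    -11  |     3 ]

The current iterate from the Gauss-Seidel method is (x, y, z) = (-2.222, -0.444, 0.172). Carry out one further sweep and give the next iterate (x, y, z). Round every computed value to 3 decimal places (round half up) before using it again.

(-1.010, -0.229, -0.081)

One sweep:
  x = (8 - (4)·-0.444 - (4)·0.172) / (-9) = -1.010
  y = (2 - (-3)·-1.010 - (2)·0.172) / (6) = -0.229
  z = (3 - (-3)·-1.010 - (4)·-0.229) / (-11) = -0.081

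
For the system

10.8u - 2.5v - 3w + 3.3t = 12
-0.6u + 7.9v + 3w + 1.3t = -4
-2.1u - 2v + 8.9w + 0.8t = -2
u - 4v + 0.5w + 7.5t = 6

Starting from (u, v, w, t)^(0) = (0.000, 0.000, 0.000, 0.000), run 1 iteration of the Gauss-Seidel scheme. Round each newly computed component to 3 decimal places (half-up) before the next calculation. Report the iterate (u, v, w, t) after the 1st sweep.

(1.111, -0.422, -0.057, 0.431)

Iteration 1:
  u = (12 - (-2.5)·0.000 - (-3)·0.000 - (3.3)·0.000) / (10.8) = 1.111
  v = (-4 - (-0.6)·1.111 - (3)·0.000 - (1.3)·0.000) / (7.9) = -0.422
  w = (-2 - (-2.1)·1.111 - (-2)·-0.422 - (0.8)·0.000) / (8.9) = -0.057
  t = (6 - (1)·1.111 - (-4)·-0.422 - (0.5)·-0.057) / (7.5) = 0.431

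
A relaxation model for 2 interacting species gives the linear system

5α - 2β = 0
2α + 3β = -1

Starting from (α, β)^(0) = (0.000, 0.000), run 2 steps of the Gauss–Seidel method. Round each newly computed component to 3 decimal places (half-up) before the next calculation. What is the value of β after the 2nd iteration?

Iteration 1:
  α = (0 - (-2)·0.000) / (5) = 0.000
  β = (-1 - (2)·0.000) / (3) = -0.333
Iteration 2:
  α = (0 - (-2)·-0.333) / (5) = -0.133
  β = (-1 - (2)·-0.133) / (3) = -0.245

-0.245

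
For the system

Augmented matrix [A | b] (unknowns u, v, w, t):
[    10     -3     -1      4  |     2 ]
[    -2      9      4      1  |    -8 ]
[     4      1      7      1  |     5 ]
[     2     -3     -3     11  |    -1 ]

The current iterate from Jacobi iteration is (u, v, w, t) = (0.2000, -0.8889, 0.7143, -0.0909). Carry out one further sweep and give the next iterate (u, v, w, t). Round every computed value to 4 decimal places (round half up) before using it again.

(0.0411, -1.1518, 0.7400, -0.1749)

One sweep:
  u = (2 - (-3)·-0.8889 - (-1)·0.7143 - (4)·-0.0909) / (10) = 0.0411
  v = (-8 - (-2)·0.2000 - (4)·0.7143 - (1)·-0.0909) / (9) = -1.1518
  w = (5 - (4)·0.2000 - (1)·-0.8889 - (1)·-0.0909) / (7) = 0.7400
  t = (-1 - (2)·0.2000 - (-3)·-0.8889 - (-3)·0.7143) / (11) = -0.1749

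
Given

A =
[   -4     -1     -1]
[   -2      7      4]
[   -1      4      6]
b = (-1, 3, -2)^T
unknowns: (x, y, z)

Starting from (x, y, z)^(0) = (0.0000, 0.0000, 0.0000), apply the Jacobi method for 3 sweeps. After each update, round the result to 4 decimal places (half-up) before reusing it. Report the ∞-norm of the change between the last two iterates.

0.1786

Iteration 1:
  x = (-1 - (-1)·0.0000 - (-1)·0.0000) / (-4) = 0.2500
  y = (3 - (-2)·0.0000 - (4)·0.0000) / (7) = 0.4286
  z = (-2 - (-1)·0.0000 - (4)·0.0000) / (6) = -0.3333
Iteration 2:
  x = (-1 - (-1)·0.4286 - (-1)·-0.3333) / (-4) = 0.2262
  y = (3 - (-2)·0.2500 - (4)·-0.3333) / (7) = 0.6905
  z = (-2 - (-1)·0.2500 - (4)·0.4286) / (6) = -0.5774
Iteration 3:
  x = (-1 - (-1)·0.6905 - (-1)·-0.5774) / (-4) = 0.2217
  y = (3 - (-2)·0.2262 - (4)·-0.5774) / (7) = 0.8231
  z = (-2 - (-1)·0.2262 - (4)·0.6905) / (6) = -0.7560
Change: (-0.0045, 0.1326, -0.1786) → max |·| = 0.1786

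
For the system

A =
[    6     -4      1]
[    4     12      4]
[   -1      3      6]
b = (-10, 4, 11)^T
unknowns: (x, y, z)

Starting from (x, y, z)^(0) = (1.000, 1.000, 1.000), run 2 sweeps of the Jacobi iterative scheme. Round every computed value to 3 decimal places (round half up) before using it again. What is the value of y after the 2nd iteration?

0.222

Iteration 1:
  x = (-10 - (-4)·1.000 - (1)·1.000) / (6) = -1.167
  y = (4 - (4)·1.000 - (4)·1.000) / (12) = -0.333
  z = (11 - (-1)·1.000 - (3)·1.000) / (6) = 1.500
Iteration 2:
  x = (-10 - (-4)·-0.333 - (1)·1.500) / (6) = -2.139
  y = (4 - (4)·-1.167 - (4)·1.500) / (12) = 0.222
  z = (11 - (-1)·-1.167 - (3)·-0.333) / (6) = 1.805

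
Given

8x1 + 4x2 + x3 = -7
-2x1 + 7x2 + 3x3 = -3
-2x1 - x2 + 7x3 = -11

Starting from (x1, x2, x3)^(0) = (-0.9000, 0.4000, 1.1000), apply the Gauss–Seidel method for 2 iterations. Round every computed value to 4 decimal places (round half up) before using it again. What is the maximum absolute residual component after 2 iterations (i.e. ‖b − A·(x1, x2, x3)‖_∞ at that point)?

Iteration 1:
  x1 = (-7 - (4)·0.4000 - (1)·1.1000) / (8) = -1.2125
  x2 = (-3 - (-2)·-1.2125 - (3)·1.1000) / (7) = -1.2464
  x3 = (-11 - (-2)·-1.2125 - (-1)·-1.2464) / (7) = -2.0959
Iteration 2:
  x1 = (-7 - (4)·-1.2464 - (1)·-2.0959) / (8) = 0.0102
  x2 = (-3 - (-2)·0.0102 - (3)·-2.0959) / (7) = 0.4726
  x3 = (-11 - (-2)·0.0102 - (-1)·0.4726) / (7) = -1.5010
Residual b − A·x = (-7.4710, -1.7848, 0.0000); ∞-norm = 7.4710

7.4710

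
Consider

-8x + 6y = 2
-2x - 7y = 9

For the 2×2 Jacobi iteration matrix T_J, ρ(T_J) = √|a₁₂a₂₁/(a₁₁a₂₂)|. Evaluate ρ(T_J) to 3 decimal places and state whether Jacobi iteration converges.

0.463

a₁₂a₂₁/(a₁₁a₂₂) = (6)·(-2) / ((-8)·(-7)) = -0.214286
ρ = √|-0.214286| = √0.214286 = 0.463
ρ < 1, so Jacobi converges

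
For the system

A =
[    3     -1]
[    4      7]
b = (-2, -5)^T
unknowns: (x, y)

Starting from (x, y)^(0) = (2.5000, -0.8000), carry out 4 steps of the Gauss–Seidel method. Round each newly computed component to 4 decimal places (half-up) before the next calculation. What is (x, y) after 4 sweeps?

Iteration 1:
  x = (-2 - (-1)·-0.8000) / (3) = -0.9333
  y = (-5 - (4)·-0.9333) / (7) = -0.1810
Iteration 2:
  x = (-2 - (-1)·-0.1810) / (3) = -0.7270
  y = (-5 - (4)·-0.7270) / (7) = -0.2989
Iteration 3:
  x = (-2 - (-1)·-0.2989) / (3) = -0.7663
  y = (-5 - (4)·-0.7663) / (7) = -0.2764
Iteration 4:
  x = (-2 - (-1)·-0.2764) / (3) = -0.7588
  y = (-5 - (4)·-0.7588) / (7) = -0.2807

(-0.7588, -0.2807)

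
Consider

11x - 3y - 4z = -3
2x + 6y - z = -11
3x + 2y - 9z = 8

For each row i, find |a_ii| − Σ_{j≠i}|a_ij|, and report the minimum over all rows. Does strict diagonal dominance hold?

row 1: |11| − (3+4) = 4
row 2: |6| − (2+1) = 3
row 3: |-9| − (3+2) = 4
minimum over rows = 3 → strictly diagonally dominant (convergence guaranteed)

3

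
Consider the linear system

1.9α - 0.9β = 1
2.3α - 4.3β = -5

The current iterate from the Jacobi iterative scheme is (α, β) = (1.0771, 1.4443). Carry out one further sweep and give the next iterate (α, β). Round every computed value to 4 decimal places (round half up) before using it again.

One sweep:
  α = (1 - (-0.9)·1.4443) / (1.9) = 1.2105
  β = (-5 - (2.3)·1.0771) / (-4.3) = 1.7389

(1.2105, 1.7389)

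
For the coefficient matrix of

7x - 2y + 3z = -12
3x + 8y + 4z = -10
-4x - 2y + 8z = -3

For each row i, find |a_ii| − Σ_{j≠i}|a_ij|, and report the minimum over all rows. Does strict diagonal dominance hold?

1

row 1: |7| − (2+3) = 2
row 2: |8| − (3+4) = 1
row 3: |8| − (4+2) = 2
minimum over rows = 1 → strictly diagonally dominant (convergence guaranteed)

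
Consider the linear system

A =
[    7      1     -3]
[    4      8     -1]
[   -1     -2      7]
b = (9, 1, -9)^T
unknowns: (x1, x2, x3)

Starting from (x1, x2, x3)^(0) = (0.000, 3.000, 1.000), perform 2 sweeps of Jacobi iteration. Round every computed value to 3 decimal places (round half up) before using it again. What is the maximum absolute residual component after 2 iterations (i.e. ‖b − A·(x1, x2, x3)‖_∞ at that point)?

1.861

Iteration 1:
  x1 = (9 - (1)·3.000 - (-3)·1.000) / (7) = 1.286
  x2 = (1 - (4)·0.000 - (-1)·1.000) / (8) = 0.250
  x3 = (-9 - (-1)·0.000 - (-2)·3.000) / (7) = -0.429
Iteration 2:
  x1 = (9 - (1)·0.250 - (-3)·-0.429) / (7) = 1.066
  x2 = (1 - (4)·1.286 - (-1)·-0.429) / (8) = -0.572
  x3 = (-9 - (-1)·1.286 - (-2)·0.250) / (7) = -1.031
Residual b − A·x = (-0.983, 0.281, -1.861); ∞-norm = 1.861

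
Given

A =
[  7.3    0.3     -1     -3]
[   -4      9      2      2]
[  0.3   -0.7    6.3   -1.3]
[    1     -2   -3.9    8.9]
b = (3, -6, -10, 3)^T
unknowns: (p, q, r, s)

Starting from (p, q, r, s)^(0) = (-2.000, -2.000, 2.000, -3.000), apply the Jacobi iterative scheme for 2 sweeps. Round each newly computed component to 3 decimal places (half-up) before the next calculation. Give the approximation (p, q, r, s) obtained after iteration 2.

Iteration 1:
  p = (3 - (0.3)·-2.000 - (-1)·2.000 - (-3)·-3.000) / (7.3) = -0.466
  q = (-6 - (-4)·-2.000 - (2)·2.000 - (2)·-3.000) / (9) = -1.333
  r = (-10 - (0.3)·-2.000 - (-0.7)·-2.000 - (-1.3)·-3.000) / (6.3) = -2.333
  s = (3 - (1)·-2.000 - (-2)·-2.000 - (-3.9)·2.000) / (8.9) = 0.989
Iteration 2:
  p = (3 - (0.3)·-1.333 - (-1)·-2.333 - (-3)·0.989) / (7.3) = 0.553
  q = (-6 - (-4)·-0.466 - (2)·-2.333 - (2)·0.989) / (9) = -0.575
  r = (-10 - (0.3)·-0.466 - (-0.7)·-1.333 - (-1.3)·0.989) / (6.3) = -1.509
  s = (3 - (1)·-0.466 - (-2)·-1.333 - (-3.9)·-2.333) / (8.9) = -0.932

(0.553, -0.575, -1.509, -0.932)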